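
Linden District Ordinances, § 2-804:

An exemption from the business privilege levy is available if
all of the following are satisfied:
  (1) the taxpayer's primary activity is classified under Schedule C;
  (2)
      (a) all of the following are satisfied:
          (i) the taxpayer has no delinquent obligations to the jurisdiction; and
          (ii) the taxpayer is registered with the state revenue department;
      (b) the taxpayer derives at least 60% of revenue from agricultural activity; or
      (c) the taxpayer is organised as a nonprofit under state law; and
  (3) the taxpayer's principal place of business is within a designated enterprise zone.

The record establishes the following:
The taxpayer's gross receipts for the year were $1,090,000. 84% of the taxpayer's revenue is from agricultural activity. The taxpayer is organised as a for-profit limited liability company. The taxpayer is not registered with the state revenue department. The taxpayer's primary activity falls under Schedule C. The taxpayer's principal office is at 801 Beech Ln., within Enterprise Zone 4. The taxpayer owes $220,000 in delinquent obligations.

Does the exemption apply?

Yes — exempt.

(1) Schedule C activity — met.
(i) no delinquency — not satisfied.
(ii) state-registered — not satisfied.
(a): F AND F → false.
(b) ≥60% agricultural — met.
(c) nonprofit — not met.
(2): F OR T OR F → true.
(3) in enterprise zone — met.
So Overall is satisfied (T AND T AND T).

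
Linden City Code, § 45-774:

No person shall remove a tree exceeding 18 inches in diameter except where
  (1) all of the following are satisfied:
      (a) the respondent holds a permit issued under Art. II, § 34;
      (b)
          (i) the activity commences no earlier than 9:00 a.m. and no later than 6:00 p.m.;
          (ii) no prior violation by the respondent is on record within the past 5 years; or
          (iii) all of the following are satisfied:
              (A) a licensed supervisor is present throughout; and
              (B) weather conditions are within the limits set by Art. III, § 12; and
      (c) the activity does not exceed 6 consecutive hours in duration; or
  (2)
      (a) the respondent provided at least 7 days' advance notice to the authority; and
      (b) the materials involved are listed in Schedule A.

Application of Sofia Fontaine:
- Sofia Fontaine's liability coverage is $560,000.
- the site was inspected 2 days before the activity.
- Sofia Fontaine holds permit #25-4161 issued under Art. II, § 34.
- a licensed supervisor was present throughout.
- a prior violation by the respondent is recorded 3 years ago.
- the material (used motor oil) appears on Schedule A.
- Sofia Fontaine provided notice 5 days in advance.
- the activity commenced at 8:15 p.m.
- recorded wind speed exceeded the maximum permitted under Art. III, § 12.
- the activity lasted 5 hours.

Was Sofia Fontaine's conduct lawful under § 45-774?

(a) holds permit — holds.
(i) start within hours — fails.
(ii) no prior violation — fails.
(A) supervisor present — met.
(B) weather ok — fails.
(iii) = T AND F = false.
(b) = F OR F OR F = false.
(c) ≤ 6 hrs duration — satisfied.
So (1) is not satisfied (T AND F AND T).
(a) ≥7 days' notice — not met.
(b) Schedule A material — met.
(2): F AND T → false.
Overall = F OR F = false.

No — unlawful.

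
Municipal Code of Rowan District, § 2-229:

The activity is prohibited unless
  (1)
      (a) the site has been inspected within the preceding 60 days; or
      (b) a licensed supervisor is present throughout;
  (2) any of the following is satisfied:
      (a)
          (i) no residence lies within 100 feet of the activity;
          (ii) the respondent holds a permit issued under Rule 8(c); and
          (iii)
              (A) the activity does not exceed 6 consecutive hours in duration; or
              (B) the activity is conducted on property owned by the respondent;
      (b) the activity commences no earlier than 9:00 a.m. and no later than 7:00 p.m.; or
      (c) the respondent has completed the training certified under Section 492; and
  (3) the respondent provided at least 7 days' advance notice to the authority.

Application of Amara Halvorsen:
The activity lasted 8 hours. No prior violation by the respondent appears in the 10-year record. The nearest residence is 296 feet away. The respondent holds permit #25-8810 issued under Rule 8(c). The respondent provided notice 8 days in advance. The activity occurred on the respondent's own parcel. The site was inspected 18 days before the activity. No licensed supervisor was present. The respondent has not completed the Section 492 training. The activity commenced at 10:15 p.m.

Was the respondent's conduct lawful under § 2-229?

Yes — lawful.

(a) site inspected — met.
(b) supervisor present — not met.
(1) = T OR F = true.
(i) no residence in 100 ft — satisfied.
(ii) holds permit — holds.
(A) ≤ 6 hrs duration — not satisfied.
(B) own property — met.
(iii): F OR T → true.
(a): T AND T AND T → true.
(b) start within hours — not met.
(c) training certified — not satisfied.
(2): T OR F OR F → true.
(3) ≥7 days' notice — satisfied.
Overall: T AND T AND T → true.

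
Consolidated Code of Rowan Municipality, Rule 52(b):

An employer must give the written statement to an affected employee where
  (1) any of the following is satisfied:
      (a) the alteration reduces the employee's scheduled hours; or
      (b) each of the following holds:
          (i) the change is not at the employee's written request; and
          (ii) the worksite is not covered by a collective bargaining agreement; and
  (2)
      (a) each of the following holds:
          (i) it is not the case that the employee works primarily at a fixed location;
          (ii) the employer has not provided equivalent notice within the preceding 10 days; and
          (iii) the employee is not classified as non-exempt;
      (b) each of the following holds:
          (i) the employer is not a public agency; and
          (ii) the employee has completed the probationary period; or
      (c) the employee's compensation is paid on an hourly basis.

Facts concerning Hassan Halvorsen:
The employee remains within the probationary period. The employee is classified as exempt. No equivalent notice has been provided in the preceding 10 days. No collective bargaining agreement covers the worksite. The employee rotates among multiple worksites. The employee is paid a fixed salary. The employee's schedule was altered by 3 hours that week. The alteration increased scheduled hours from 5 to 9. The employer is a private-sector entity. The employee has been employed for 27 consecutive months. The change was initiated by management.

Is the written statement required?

(a) hours reduced — fails.
(i) not employee-requested — satisfied.
(ii) no CBA — met.
(b): T AND T → true.
(1): F OR T → true.
(i) not (fixed location) — satisfied.
(ii) no recent notice — met.
(iii) not (non-exempt) — met.
(a): T AND T AND T → true.
(i) not (public agency) — satisfied.
(ii) past probation — not satisfied.
(b): T AND F → false.
(c) hourly-paid — not met.
(2) = T OR F OR F = true.
Overall = T AND T = true.

Yes — required.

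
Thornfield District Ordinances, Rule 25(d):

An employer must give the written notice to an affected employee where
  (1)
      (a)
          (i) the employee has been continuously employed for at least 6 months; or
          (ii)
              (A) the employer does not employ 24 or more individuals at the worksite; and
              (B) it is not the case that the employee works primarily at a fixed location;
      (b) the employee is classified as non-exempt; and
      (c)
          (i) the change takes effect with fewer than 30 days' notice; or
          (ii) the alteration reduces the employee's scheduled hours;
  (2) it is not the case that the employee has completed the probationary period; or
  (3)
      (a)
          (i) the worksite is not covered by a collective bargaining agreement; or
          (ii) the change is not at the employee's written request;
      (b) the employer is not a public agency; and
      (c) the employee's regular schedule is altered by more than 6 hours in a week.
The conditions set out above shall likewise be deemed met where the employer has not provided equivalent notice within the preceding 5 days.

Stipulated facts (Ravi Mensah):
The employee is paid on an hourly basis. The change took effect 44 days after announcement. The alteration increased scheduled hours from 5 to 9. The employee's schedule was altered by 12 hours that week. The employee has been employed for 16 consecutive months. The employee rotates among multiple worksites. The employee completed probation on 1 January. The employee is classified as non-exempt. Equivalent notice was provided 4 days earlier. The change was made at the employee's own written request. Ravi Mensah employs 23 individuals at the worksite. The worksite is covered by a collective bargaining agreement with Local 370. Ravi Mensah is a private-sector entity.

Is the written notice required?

(i) tenure ≥ 6 mo. — holds.
(A) not (≥ 24 at site) — holds.
(B) not (fixed location) — met.
(ii) = T AND T = true.
(a) = T OR T = true.
(b) non-exempt — holds.
(i) < 30 days' notice — not met.
(ii) hours reduced — not met.
(c): F OR F → false.
(1): T AND T AND F → false.
(2) not (past probation) — fails.
(i) no CBA — not met.
(ii) not employee-requested — not satisfied.
(a): F OR F → false.
(b) not (public agency) — holds.
(c) schedule shift > 6h — holds.
So (3) is not satisfied (F AND T AND T).
Overall: F OR F OR F → false.
Exception (no recent notice) — not satisfied.
Result: main false OR exception false → false.

No — not required.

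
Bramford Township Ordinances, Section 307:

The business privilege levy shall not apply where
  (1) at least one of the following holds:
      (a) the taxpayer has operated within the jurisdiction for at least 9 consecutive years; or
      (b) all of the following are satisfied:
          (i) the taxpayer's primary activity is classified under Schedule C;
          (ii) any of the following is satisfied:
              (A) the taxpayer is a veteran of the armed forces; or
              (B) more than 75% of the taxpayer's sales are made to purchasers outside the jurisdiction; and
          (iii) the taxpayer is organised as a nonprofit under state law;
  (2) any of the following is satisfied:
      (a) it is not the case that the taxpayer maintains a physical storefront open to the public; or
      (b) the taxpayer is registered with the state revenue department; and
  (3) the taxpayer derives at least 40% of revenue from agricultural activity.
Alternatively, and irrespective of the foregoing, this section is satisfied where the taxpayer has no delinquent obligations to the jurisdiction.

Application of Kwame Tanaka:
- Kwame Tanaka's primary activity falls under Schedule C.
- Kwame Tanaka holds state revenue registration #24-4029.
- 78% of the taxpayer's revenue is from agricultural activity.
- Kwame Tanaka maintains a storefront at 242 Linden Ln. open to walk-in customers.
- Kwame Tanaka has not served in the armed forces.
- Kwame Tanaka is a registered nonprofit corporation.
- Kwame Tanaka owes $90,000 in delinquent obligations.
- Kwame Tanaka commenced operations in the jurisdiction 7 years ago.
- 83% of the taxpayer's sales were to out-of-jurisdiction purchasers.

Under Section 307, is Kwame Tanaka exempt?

(a) ≥ 9 yrs in jurisdiction — not met.
(i) Schedule C activity — met.
(A) veteran — not met.
(B) >75% out-of-jur. sales — met.
So (ii) is satisfied (F OR T).
(iii) nonprofit — met.
(b): T AND T AND T → true.
So (1) is satisfied (F OR T).
(a) not (has storefront) — not satisfied.
(b) state-registered — met.
(2): F OR T → true.
(3) ≥40% agricultural — holds.
Overall = T AND T AND T = true.
Exception (no delinquency) — not satisfied.
Result: main true OR exception false → true.

Yes — exempt.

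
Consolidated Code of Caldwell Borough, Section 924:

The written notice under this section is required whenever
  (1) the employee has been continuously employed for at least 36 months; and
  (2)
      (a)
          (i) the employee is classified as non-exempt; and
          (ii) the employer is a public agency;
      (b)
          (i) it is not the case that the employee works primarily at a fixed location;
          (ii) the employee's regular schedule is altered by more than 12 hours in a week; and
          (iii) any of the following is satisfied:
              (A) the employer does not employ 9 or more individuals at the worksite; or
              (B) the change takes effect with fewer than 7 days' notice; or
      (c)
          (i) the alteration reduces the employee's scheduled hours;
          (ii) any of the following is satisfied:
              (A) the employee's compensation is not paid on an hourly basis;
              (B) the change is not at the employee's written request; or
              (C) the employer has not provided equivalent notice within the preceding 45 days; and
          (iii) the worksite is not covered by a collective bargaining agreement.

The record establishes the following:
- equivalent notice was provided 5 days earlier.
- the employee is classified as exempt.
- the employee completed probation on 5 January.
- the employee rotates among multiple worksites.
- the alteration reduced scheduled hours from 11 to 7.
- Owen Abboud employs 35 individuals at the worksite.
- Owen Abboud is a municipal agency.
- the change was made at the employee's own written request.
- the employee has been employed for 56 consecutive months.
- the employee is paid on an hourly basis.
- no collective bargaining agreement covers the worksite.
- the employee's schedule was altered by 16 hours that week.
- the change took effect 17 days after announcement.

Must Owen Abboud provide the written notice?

(1) tenure ≥ 36 mo. — satisfied.
(i) non-exempt — fails.
(ii) public agency — satisfied.
(a) = F AND T = false.
(i) not (fixed location) — holds.
(ii) schedule shift > 12h — satisfied.
(A) not (≥ 9 at site) — fails.
(B) < 7 days' notice — not met.
(iii): F OR F → false.
(b) = T AND T AND F = false.
(i) hours reduced — holds.
(A) not (hourly-paid) — not satisfied.
(B) not employee-requested — not satisfied.
(C) no recent notice — fails.
(ii) = F OR F OR F = false.
(iii) no CBA — holds.
So (c) is not satisfied (T AND F AND T).
(2): F OR F OR F → false.
So Overall is not satisfied (T AND F).

No — not required.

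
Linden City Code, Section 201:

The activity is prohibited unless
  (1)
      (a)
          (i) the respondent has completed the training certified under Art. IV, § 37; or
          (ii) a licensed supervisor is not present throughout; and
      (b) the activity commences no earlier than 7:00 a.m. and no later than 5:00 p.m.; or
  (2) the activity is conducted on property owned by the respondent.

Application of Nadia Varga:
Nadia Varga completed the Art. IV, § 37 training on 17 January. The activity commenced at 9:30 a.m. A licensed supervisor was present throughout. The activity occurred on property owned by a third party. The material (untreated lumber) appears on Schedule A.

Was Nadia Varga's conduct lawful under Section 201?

(i) training certified — met.
(ii) not (supervisor present) — not met.
(a): T OR F → true.
(b) start within hours — holds.
(1) = T AND T = true.
(2) own property — not met.
Overall: T OR F → true.

Yes — lawful.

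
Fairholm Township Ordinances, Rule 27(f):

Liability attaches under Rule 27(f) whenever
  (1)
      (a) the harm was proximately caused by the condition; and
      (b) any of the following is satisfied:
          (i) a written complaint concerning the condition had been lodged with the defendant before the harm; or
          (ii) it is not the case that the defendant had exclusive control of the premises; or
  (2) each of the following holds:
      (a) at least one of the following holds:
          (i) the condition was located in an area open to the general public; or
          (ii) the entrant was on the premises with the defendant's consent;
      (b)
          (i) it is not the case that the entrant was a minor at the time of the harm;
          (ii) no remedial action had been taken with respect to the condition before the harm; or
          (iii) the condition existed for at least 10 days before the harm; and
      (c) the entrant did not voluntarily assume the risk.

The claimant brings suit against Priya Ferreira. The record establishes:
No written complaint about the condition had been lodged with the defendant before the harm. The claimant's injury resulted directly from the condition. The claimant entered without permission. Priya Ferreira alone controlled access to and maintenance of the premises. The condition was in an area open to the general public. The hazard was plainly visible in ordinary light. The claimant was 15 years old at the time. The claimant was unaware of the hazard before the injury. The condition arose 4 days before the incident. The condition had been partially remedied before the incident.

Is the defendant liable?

(a) proximate cause — met.
(i) complaint lodged — not satisfied.
(ii) not (exclusive control) — fails.
(b) = F OR F = false.
(1) = T AND F = false.
(i) public area — met.
(ii) consent to enter — not met.
(a) = T OR F = true.
(i) not (entrant a minor) — not met.
(ii) no remedial action — not met.
(iii) condition ≥10 days old — fails.
So (b) is not satisfied (F OR F OR F).
(c) no assumed risk — holds.
So (2) is not satisfied (T AND F AND T).
Overall: F OR F → false.

No — not liable.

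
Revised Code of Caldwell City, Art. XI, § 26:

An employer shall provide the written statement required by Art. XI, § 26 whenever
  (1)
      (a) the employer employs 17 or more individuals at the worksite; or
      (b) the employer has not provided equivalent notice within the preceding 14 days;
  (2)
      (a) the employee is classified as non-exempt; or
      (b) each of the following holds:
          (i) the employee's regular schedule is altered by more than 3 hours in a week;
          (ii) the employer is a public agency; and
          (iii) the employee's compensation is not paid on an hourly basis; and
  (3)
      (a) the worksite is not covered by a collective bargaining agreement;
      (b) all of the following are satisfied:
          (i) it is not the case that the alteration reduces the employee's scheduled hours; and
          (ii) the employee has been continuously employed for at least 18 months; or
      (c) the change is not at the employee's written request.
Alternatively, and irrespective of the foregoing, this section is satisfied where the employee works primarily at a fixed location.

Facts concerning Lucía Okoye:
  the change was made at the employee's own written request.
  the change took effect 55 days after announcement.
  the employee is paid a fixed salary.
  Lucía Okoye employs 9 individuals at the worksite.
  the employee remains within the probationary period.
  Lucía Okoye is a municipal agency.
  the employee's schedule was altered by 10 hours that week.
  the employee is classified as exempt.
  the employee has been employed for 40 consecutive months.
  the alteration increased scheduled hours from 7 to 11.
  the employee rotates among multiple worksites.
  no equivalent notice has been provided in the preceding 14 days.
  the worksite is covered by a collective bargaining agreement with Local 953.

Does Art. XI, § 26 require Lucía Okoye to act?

Yes — required.

(a) ≥ 17 at site — fails.
(b) no recent notice — satisfied.
(1): F OR T → true.
(a) non-exempt — not met.
(i) schedule shift > 3h — met.
(ii) public agency — satisfied.
(iii) not (hourly-paid) — holds.
(b) = T AND T AND T = true.
(2) = F OR T = true.
(a) no CBA — not met.
(i) not (hours reduced) — holds.
(ii) tenure ≥ 18 mo. — satisfied.
(b) = T AND T = true.
(c) not employee-requested — not met.
(3): F OR T OR F → true.
Overall: T AND T AND T → true.
Exception (fixed location) — not satisfied.
Result: main true OR exception false → true.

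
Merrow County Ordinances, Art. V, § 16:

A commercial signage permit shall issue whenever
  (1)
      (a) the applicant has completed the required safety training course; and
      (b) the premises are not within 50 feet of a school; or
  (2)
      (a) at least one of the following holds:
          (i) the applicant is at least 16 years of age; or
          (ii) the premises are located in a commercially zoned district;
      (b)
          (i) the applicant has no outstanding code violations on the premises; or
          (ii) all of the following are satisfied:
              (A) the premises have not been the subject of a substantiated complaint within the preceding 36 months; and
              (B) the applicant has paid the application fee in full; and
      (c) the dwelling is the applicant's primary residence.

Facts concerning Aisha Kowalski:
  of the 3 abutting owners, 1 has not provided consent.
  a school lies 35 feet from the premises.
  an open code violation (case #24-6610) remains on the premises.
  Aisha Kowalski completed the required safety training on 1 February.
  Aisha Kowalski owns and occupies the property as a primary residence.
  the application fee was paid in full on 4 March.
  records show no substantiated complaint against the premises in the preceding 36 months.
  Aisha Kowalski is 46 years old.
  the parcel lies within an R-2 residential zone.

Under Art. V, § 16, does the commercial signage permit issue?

(a) safety training — met.
(b) ≥50 ft from school — not met.
(1) = T AND F = false.
(i) age ≥ 16 — holds.
(ii) commercially zoned — not met.
(a) = T OR F = true.
(i) no code violations — not met.
(A) no complaint in 36 mo. — met.
(B) fee paid — met.
(ii) = T AND T = true.
(b): F OR T → true.
(c) primary residence — met.
(2): T AND T AND T → true.
Overall: F OR T → true.

Yes — granted.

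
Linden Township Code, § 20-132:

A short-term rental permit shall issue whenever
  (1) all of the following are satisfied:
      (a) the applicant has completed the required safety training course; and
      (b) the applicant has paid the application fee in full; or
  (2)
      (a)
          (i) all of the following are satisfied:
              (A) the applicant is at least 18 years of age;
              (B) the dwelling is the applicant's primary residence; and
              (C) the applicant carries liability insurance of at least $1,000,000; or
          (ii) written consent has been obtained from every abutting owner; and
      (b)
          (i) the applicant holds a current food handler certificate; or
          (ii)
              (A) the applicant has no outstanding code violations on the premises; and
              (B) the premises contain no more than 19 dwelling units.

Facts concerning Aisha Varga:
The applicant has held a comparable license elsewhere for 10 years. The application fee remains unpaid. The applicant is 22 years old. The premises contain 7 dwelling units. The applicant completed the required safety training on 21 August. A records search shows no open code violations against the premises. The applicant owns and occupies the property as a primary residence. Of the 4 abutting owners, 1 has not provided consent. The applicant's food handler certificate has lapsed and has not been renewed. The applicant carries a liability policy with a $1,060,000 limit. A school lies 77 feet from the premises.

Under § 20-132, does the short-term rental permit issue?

Yes — granted.

(a) safety training — holds.
(b) fee paid — fails.
(1) = T AND F = false.
(A) age ≥ 18 — holds.
(B) primary residence — met.
(C) insurance ≥ $1,000,000 — holds.
So (i) is satisfied (T AND T AND T).
(ii) all abutters consent — not met.
(a): T OR F → true.
(i) food handler cert. — fails.
(A) no code violations — holds.
(B) ≤ 19 units — holds.
So (ii) is satisfied (T AND T).
(b) = F OR T = true.
(2) = T AND T = true.
Overall = F OR T = true.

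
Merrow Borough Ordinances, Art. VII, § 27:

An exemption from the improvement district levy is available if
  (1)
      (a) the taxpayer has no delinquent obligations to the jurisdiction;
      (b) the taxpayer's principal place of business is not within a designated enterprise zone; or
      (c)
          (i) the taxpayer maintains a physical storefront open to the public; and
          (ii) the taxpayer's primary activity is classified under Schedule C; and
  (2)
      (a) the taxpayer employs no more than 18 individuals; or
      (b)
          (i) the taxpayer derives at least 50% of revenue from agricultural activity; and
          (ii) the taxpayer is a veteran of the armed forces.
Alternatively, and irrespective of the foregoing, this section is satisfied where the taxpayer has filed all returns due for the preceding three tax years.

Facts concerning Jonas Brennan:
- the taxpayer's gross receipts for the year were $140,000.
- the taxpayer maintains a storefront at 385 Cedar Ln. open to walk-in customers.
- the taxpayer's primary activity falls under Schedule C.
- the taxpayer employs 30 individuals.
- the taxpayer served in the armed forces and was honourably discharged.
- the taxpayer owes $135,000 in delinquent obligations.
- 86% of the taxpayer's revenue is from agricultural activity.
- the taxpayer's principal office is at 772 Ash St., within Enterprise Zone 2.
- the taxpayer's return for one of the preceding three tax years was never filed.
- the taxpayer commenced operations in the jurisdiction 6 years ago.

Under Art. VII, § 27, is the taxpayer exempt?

(a) no delinquency — fails.
(b) not (in enterprise zone) — not met.
(i) has storefront — satisfied.
(ii) Schedule C activity — met.
So (c) is satisfied (T AND T).
(1): F OR F OR T → true.
(a) ≤ 18 employees — fails.
(i) ≥50% agricultural — satisfied.
(ii) veteran — holds.
So (b) is satisfied (T AND T).
(2): F OR T → true.
So Overall is satisfied (T AND T).
Exception (returns current) — not satisfied.
Result: main true OR exception false → true.

Yes — exempt.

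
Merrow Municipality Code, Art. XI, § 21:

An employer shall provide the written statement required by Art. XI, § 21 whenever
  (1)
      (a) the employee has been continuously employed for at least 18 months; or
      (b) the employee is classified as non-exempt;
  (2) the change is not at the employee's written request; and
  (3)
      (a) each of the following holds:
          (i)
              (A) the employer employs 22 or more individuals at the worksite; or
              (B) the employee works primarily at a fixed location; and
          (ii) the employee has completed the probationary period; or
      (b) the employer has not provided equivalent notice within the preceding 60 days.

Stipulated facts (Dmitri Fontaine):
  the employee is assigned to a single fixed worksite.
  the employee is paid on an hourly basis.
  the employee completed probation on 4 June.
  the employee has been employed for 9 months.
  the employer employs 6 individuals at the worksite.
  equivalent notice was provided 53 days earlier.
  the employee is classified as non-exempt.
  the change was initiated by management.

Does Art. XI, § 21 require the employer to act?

(a) tenure ≥ 18 mo. — not satisfied.
(b) non-exempt — holds.
So (1) is satisfied (F OR T).
(2) not employee-requested — holds.
(A) ≥ 22 at site — fails.
(B) fixed location — holds.
(i) = F OR T = true.
(ii) past probation — satisfied.
(a) = T AND T = true.
(b) no recent notice — fails.
(3) = T OR F = true.
Overall = T AND T AND T = true.

Yes — required.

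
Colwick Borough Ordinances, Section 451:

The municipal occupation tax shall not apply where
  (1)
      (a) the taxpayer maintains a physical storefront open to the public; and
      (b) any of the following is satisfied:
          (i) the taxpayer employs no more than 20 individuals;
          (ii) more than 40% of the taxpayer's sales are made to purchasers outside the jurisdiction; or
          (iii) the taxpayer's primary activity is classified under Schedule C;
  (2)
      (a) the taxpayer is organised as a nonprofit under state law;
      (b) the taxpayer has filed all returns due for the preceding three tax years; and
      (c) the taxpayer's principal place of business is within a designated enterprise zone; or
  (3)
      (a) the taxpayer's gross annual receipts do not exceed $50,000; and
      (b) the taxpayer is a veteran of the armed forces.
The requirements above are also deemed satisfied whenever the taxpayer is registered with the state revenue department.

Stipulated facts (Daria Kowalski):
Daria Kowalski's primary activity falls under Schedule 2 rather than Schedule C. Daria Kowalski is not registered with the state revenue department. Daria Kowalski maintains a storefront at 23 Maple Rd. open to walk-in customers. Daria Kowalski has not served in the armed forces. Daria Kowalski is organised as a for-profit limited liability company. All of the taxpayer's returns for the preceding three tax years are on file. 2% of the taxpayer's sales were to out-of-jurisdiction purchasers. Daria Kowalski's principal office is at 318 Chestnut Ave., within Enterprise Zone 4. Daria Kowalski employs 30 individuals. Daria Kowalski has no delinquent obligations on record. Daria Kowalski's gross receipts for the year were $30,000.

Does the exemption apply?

(a) has storefront — satisfied.
(i) ≤ 20 employees — not satisfied.
(ii) >40% out-of-jur. sales — not satisfied.
(iii) Schedule C activity — not satisfied.
(b) = F OR F OR F = false.
(1): T AND F → false.
(a) nonprofit — not satisfied.
(b) returns current — holds.
(c) in enterprise zone — holds.
(2) = F AND T AND T = false.
(a) receipts ≤ $50,000 — satisfied.
(b) veteran — fails.
(3) = T AND F = false.
Overall: F OR F OR F → false.
Exception (state-registered) — not satisfied.
Result: main false OR exception false → false.

No — not exempt.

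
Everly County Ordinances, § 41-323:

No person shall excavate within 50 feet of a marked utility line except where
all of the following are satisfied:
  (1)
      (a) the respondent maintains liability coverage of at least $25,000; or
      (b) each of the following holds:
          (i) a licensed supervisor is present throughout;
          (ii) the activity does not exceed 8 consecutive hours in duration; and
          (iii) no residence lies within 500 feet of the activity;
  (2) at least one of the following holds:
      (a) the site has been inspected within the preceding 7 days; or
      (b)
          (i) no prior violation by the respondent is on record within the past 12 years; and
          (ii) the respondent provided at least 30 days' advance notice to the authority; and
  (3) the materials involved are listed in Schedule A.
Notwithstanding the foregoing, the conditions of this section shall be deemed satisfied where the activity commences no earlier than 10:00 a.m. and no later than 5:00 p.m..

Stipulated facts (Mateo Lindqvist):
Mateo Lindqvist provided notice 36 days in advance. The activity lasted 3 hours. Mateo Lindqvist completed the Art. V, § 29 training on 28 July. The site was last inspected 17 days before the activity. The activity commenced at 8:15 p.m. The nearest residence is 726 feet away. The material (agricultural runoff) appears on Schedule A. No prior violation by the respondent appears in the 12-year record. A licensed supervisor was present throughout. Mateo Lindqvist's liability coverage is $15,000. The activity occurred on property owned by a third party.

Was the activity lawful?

Yes — lawful.

(a) coverage ≥ $25,000 — fails.
(i) supervisor present — holds.
(ii) ≤ 8 hrs duration — met.
(iii) no residence in 500 ft — met.
So (b) is satisfied (T AND T AND T).
So (1) is satisfied (F OR T).
(a) site inspected — fails.
(i) no prior violation — satisfied.
(ii) ≥30 days' notice — met.
(b) = T AND T = true.
(2): F OR T → true.
(3) Schedule A material — holds.
Overall: T AND T AND T → true.
Exception (start within hours) — not satisfied.
Result: main true OR exception false → true.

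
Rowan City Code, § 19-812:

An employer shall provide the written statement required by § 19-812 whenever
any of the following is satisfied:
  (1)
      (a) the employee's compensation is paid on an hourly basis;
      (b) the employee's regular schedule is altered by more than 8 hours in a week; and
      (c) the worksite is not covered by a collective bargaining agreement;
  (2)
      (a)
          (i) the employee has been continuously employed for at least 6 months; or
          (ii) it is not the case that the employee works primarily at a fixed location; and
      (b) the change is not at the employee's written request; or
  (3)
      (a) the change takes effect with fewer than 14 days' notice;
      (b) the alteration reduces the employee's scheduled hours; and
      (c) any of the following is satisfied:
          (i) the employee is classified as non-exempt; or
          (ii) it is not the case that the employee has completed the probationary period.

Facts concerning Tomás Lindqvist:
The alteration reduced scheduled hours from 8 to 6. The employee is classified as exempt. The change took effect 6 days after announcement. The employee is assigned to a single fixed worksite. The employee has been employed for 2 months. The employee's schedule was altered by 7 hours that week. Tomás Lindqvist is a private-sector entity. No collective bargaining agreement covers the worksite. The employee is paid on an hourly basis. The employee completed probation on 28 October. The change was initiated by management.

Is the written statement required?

(a) hourly-paid — holds.
(b) schedule shift > 8h — not satisfied.
(c) no CBA — satisfied.
(1): T AND F AND T → false.
(i) tenure ≥ 6 mo. — not satisfied.
(ii) not (fixed location) — not satisfied.
(a) = F OR F = false.
(b) not employee-requested — holds.
So (2) is not satisfied (F AND T).
(a) < 14 days' notice — satisfied.
(b) hours reduced — satisfied.
(i) non-exempt — fails.
(ii) not (past probation) — not satisfied.
(c): F OR F → false.
(3): T AND T AND F → false.
Overall: F OR F OR F → false.

No — not required.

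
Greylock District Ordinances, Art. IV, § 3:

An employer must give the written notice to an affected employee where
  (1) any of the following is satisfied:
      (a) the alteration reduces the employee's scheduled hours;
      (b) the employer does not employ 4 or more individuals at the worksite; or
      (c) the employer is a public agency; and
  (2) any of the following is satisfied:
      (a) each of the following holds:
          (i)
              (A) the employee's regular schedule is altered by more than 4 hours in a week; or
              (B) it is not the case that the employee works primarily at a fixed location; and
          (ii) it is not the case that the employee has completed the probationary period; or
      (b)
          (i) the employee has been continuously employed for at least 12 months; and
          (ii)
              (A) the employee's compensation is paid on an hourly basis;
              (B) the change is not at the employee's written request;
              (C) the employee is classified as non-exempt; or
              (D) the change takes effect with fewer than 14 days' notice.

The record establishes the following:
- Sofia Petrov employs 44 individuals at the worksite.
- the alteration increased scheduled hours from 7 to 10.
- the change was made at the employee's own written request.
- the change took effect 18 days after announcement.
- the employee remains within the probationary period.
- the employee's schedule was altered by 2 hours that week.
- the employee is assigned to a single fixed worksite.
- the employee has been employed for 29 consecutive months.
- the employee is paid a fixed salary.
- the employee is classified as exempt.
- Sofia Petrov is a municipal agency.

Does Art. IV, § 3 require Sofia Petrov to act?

(a) hours reduced — fails.
(b) not (≥ 4 at site) — not met.
(c) public agency — holds.
(1) = F OR F OR T = true.
(A) schedule shift > 4h — fails.
(B) not (fixed location) — not satisfied.
(i) = F OR F = false.
(ii) not (past probation) — holds.
(a): F AND T → false.
(i) tenure ≥ 12 mo. — met.
(A) hourly-paid — fails.
(B) not employee-requested — fails.
(C) non-exempt — fails.
(D) < 14 days' notice — not met.
So (ii) is not satisfied (F OR F OR F OR F).
So (b) is not satisfied (T AND F).
(2): F OR F → false.
Overall: T AND F → false.

No — not required.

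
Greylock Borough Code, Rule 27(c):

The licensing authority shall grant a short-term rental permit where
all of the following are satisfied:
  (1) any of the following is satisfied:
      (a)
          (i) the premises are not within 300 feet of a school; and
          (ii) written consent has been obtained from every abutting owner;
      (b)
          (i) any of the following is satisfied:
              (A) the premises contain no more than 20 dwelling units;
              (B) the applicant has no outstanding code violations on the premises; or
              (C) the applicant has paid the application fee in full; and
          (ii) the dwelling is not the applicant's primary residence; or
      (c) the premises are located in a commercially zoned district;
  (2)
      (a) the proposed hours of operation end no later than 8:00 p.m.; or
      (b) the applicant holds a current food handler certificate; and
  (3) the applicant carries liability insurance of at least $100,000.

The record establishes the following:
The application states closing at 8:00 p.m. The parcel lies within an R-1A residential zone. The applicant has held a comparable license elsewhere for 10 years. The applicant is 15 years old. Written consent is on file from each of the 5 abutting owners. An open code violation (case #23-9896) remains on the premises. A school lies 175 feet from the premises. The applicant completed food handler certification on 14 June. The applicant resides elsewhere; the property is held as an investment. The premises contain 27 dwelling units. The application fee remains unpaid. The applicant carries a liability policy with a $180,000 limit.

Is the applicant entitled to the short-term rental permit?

No — denied.

(i) ≥300 ft from school — not satisfied.
(ii) all abutters consent — holds.
(a) = F AND T = false.
(A) ≤ 20 units — not met.
(B) no code violations — fails.
(C) fee paid — not satisfied.
(i) = F OR F OR F = false.
(ii) not (primary residence) — holds.
(b) = F AND T = false.
(c) commercially zoned — not met.
(1): F OR F OR F → false.
(a) closes by 8 p.m. — met.
(b) food handler cert. — satisfied.
So (2) is satisfied (T OR T).
(3) insurance ≥ $100,000 — holds.
So Overall is not satisfied (F AND T AND T).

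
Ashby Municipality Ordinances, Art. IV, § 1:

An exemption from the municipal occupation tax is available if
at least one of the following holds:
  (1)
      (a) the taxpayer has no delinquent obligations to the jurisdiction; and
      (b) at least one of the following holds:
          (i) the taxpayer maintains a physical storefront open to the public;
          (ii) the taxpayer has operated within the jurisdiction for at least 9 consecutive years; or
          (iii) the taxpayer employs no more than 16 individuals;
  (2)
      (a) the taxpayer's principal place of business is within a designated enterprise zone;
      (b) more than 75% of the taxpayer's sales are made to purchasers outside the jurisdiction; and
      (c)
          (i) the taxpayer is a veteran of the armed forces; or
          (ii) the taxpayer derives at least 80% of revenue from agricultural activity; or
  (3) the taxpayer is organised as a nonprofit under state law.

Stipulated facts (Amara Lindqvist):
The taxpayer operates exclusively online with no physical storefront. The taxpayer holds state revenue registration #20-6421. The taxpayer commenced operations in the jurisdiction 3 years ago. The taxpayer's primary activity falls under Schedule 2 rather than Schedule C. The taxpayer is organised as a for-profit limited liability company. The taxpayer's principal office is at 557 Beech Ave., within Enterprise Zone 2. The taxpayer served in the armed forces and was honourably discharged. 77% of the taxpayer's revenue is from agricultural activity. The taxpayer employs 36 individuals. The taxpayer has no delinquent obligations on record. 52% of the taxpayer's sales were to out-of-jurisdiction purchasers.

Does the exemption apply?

No — not exempt.

(a) no delinquency — satisfied.
(i) has storefront — not satisfied.
(ii) ≥ 9 yrs in jurisdiction — not satisfied.
(iii) ≤ 16 employees — fails.
(b) = F OR F OR F = false.
(1) = T AND F = false.
(a) in enterprise zone — satisfied.
(b) >75% out-of-jur. sales — not met.
(i) veteran — satisfied.
(ii) ≥80% agricultural — not satisfied.
(c): T OR F → true.
(2) = T AND F AND T = false.
(3) nonprofit — not satisfied.
Overall: F OR F OR F → false.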